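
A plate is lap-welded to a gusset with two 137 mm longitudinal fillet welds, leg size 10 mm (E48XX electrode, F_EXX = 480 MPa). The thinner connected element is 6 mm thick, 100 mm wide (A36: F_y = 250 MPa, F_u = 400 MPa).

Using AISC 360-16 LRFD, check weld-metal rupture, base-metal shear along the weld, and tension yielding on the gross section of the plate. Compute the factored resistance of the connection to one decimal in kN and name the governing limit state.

Weld metal: throat = 0.707×10 = 7.07 mm, L = 2×137 = 274 mm. φR_n = 0.75 × 0.6 × 480 × 7.07 × 274 = 418.4 kN.
Base metal shear (6 mm plate): yield φR_n = 1.0×0.6×250×6×274 = 246.6 kN; rupture φR_n = 0.75×0.6×400×6×274 = 295.9 kN; take 246.6 kN (yield).
Tension yield (gross): A_g = 100×6 = 600 mm². φR_n = 0.90 × 250 × 600 = 135.0 kN.
Governing: min(418.4, 246.6, 135.0) = 135.0 kN → gross-section yield.

135.0 kN (gross-section yield governs)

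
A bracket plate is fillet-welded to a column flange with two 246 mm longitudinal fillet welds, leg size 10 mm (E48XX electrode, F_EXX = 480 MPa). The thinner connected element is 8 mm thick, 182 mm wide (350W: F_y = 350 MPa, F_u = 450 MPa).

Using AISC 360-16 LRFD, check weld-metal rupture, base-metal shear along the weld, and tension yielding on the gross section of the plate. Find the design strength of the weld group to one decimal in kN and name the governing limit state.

458.6 kN (gross-section yield governs)

Weld metal: throat = 0.707×10 = 7.07 mm, L = 2×246 = 492 mm. φR_n = 0.75 × 0.6 × 480 × 7.07 × 492 = 751.3 kN.
Base metal shear (8 mm plate): yield φR_n = 1.0×0.6×350×8×492 = 826.6 kN; rupture φR_n = 0.75×0.6×450×8×492 = 797.0 kN; take 797.0 kN (rupture).
Tension yield (gross): A_g = 182×8 = 1456 mm². φR_n = 0.90 × 350 × 1456 = 458.6 kN.
Governing: min(751.3, 797.0, 458.6) = 458.6 kN → gross-section yield.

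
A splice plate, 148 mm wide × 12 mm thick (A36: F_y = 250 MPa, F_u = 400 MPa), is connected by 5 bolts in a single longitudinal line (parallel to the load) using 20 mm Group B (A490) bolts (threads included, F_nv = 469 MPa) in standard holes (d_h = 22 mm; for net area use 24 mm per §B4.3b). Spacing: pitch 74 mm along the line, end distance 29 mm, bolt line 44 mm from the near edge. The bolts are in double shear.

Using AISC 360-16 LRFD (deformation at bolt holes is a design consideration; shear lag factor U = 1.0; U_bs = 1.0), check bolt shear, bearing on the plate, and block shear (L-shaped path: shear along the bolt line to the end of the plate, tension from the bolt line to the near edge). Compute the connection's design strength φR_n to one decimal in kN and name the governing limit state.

Bolt shear: A_b = π(20)²/4 = 314.16 mm². φR_n = 0.75 × 469 × 314.16 × 5 × 2 = 1105.1 kN.
Bearing (12 mm plate, F_u = 400 MPa): end bolts L_c = 29 − 22/2 = 18, R_n = min(1.2×18×12×400, 2.4×20×12×400) = 103.68 kN/bolt; interior L_c = 74 − 22 = 52, R_n = 230.4 kN/bolt. φR_n = 0.75 × (1×103.68 + 4×230.4) = 769.0 kN.
Block shear: shear path 1×[29+4×74] = 1×325 mm, A_gv = 3900, A_nv = 1×(325 − 4.5×24)×12 = 2604 mm²; tension to near edge: (44 − 0.5×24)×12 = 384 mm². R_n = min(0.6×400×2604, 0.6×250×3900) + 1.0×400×384 = min(624.96, 585) + 153.6 = 738.6 kN. φR_n = 0.75 × 738.6 = 554.0 kN.
Governing: min(1105.1, 769.0, 554.0) = 554.0 kN → block shear.

554.0 kN (block shear governs)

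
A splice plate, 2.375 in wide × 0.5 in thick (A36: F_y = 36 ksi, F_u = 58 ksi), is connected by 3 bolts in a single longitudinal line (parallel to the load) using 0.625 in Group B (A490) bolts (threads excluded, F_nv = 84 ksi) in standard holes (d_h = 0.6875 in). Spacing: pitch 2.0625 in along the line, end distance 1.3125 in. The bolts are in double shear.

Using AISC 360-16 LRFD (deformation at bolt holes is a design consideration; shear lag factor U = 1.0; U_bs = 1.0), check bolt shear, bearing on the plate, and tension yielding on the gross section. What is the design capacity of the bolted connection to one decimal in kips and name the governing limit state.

38.5 kips (gross-section yield governs)

Bolt shear: A_b = π(0.625)²/4 = 0.3068 in². φR_n = 0.75 × 84 × 0.3068 × 3 × 2 = 116.0 kips.
Bearing (0.5 in plate, F_u = 58 ksi): end bolts L_c = 1.3125 − 0.6875/2 = 0.96875, R_n = min(1.2×0.96875×0.5×58, 2.4×0.625×0.5×58) = 33.713 kips/bolt; interior L_c = 2.0625 − 0.6875 = 1.375, R_n = 43.5 kips/bolt. φR_n = 0.75 × (1×33.713 + 2×43.5) = 90.5 kips.
Tension yield (gross): A_g = 2.375×0.5 = 1.1875 in². φR_n = 0.90 × 36 × 1.1875 = 38.5 kips.
Governing: min(116.0, 90.5, 38.5) = 38.5 kips → gross-section yield.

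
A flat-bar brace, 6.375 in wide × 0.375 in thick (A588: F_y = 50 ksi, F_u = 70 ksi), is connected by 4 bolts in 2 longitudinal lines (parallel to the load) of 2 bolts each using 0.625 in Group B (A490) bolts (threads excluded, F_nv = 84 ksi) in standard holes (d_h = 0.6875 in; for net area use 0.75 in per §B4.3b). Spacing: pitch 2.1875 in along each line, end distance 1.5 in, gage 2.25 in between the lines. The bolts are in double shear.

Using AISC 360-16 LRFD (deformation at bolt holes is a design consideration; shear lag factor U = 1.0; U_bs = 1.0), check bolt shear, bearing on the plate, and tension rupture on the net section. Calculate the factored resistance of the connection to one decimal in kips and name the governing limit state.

Bolt shear: A_b = π(0.625)²/4 = 0.3068 in². φR_n = 0.75 × 84 × 0.3068 × 4 × 2 = 154.6 kips.
Bearing (0.375 in plate, F_u = 70 ksi): end bolts L_c = 1.5 − 0.6875/2 = 1.15625, R_n = min(1.2×1.15625×0.375×70, 2.4×0.625×0.375×70) = 36.422 kips/bolt; interior L_c = 2.1875 − 0.6875 = 1.5, R_n = 39.375 kips/bolt. φR_n = 0.75 × (2×36.422 + 2×39.375) = 113.7 kips.
Tension rupture (net): A_n = (6.375 − 2×0.75)×0.375 = 1.8281 in² (U = 1.0, A_e = A_n). φR_n = 0.75 × 70 × 1.8281 = 96.0 kips.
Governing: min(154.6, 113.7, 96.0) = 96.0 kips → net-section rupture.

96.0 kips (net-section rupture governs)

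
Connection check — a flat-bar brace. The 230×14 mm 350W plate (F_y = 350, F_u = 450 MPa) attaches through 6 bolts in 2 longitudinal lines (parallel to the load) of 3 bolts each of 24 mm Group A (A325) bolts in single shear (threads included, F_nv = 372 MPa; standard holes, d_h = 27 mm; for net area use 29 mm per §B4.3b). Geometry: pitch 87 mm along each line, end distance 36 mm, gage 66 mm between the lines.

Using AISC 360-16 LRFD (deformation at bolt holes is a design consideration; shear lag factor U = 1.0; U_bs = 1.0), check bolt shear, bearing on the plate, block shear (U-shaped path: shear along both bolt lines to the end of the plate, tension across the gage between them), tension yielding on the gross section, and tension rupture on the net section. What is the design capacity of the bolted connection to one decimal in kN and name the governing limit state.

757.3 kN (bolt shear governs)

Bolt shear: A_b = π(24)²/4 = 452.39 mm². φR_n = 0.75 × 372 × 452.39 × 6 × 1 = 757.3 kN.
Bearing (14 mm plate, F_u = 450 MPa): end bolts L_c = 36 − 27/2 = 22.5, R_n = min(1.2×22.5×14×450, 2.4×24×14×450) = 170.1 kN/bolt; interior L_c = 87 − 27 = 60, R_n = 362.88 kN/bolt. φR_n = 0.75 × (2×170.1 + 4×362.88) = 1343.8 kN.
Block shear: shear path 2×[36+2×87] = 2×210 mm, A_gv = 5880, A_nv = 2×(210 − 2.5×29)×14 = 3850 mm²; tension across gage: (66 − 1×29)×14 = 518 mm². R_n = min(0.6×450×3850, 0.6×350×5880) + 1.0×450×518 = min(1039.5, 1234.8) + 233.1 = 1272.6 kN. φR_n = 0.75 × 1272.6 = 954.5 kN.
Tension yield (gross): A_g = 230×14 = 3220 mm². φR_n = 0.90 × 350 × 3220 = 1014.3 kN.
Tension rupture (net): A_n = (230 − 2×29)×14 = 2408 mm² (U = 1.0, A_e = A_n). φR_n = 0.75 × 450 × 2408 = 812.7 kN.
Governing: min(757.3, 1343.8, 954.5, 1014.3, 812.7) = 757.3 kN → bolt shear.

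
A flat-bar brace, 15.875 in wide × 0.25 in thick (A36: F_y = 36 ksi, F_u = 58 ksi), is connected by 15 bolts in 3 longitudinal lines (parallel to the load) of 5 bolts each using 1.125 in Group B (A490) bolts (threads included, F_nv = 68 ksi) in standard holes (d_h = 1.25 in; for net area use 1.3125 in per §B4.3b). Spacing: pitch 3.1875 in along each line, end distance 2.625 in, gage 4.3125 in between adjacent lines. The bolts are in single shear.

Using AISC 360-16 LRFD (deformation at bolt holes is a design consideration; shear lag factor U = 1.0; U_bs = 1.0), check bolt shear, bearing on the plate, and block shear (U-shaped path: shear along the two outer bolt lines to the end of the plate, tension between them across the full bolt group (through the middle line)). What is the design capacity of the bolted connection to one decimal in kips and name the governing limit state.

Bolt shear: A_b = π(1.125)²/4 = 0.99402 in². φR_n = 0.75 × 68 × 0.99402 × 15 × 1 = 760.4 kips.
Bearing (0.25 in plate, F_u = 58 ksi): end bolts L_c = 2.625 − 1.25/2 = 2, R_n = min(1.2×2×0.25×58, 2.4×1.125×0.25×58) = 34.8 kips/bolt; interior L_c = 3.1875 − 1.25 = 1.9375, R_n = 33.713 kips/bolt. φR_n = 0.75 × (3×34.8 + 12×33.713) = 381.7 kips.
Block shear: shear path 2×[2.625+4×3.1875] = 2×15.375 in, A_gv = 7.6875, A_nv = 2×(15.375 − 4.5×1.3125)×0.25 = 4.7344 in²; tension across gage: (8.625 − 2×1.3125)×0.25 = 1.5 in². R_n = min(0.6×58×4.7344, 0.6×36×7.6875) + 1.0×58×1.5 = min(164.76, 166.05) + 87 = 251.76 kips. φR_n = 0.75 × 251.76 = 188.8 kips.
Governing: min(760.4, 381.7, 188.8) = 188.8 kips → block shear.

188.8 kips (block shear governs)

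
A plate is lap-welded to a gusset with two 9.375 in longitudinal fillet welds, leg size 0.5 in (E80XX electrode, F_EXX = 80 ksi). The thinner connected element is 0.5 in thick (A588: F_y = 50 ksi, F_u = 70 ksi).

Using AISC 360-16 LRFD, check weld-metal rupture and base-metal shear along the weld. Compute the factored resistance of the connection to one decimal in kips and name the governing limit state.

238.6 kips (weld metal governs)

Weld metal: throat = 0.707×0.5 = 0.3535 in, L = 2×9.375 = 18.75 in. φR_n = 0.75 × 0.6 × 80 × 0.3535 × 18.75 = 238.6 kips.
Base metal shear (0.5 in plate): yield φR_n = 1.0×0.6×50×0.5×18.75 = 281.3 kips; rupture φR_n = 0.75×0.6×70×0.5×18.75 = 295.3 kips; take 281.3 kips (yield).
Governing: min(238.6, 281.3) = 238.6 kips → weld metal.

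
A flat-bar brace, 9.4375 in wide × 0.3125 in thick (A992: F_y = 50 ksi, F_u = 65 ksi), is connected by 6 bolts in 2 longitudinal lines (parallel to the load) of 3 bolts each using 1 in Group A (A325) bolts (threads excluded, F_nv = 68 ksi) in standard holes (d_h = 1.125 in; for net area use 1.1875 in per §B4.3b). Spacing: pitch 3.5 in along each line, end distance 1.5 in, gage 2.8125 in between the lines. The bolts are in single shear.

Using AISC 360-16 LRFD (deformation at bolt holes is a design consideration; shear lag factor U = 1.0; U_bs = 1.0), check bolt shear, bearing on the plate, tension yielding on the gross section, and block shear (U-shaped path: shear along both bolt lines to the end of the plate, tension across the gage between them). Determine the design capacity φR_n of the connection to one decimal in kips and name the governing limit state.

125.9 kips (block shear governs)

Bolt shear: A_b = π(1)²/4 = 0.7854 in². φR_n = 0.75 × 68 × 0.7854 × 6 × 1 = 240.3 kips.
Bearing (0.3125 in plate, F_u = 65 ksi): end bolts L_c = 1.5 − 1.125/2 = 0.9375, R_n = min(1.2×0.9375×0.3125×65, 2.4×1×0.3125×65) = 22.852 kips/bolt; interior L_c = 3.5 − 1.125 = 2.375, R_n = 48.75 kips/bolt. φR_n = 0.75 × (2×22.852 + 4×48.75) = 180.5 kips.
Tension yield (gross): A_g = 9.4375×0.3125 = 2.9492 in². φR_n = 0.90 × 50 × 2.9492 = 132.7 kips.
Block shear: shear path 2×[1.5+2×3.5] = 2×8.5 in, A_gv = 5.3125, A_nv = 2×(8.5 − 2.5×1.1875)×0.3125 = 3.457 in²; tension across gage: (2.8125 − 1×1.1875)×0.3125 = 0.50781 in². R_n = min(0.6×65×3.457, 0.6×50×5.3125) + 1.0×65×0.50781 = min(134.82, 159.38) + 33.008 = 167.83 kips. φR_n = 0.75 × 167.83 = 125.9 kips.
Governing: min(240.3, 180.5, 132.7, 125.9) = 125.9 kips → block shear.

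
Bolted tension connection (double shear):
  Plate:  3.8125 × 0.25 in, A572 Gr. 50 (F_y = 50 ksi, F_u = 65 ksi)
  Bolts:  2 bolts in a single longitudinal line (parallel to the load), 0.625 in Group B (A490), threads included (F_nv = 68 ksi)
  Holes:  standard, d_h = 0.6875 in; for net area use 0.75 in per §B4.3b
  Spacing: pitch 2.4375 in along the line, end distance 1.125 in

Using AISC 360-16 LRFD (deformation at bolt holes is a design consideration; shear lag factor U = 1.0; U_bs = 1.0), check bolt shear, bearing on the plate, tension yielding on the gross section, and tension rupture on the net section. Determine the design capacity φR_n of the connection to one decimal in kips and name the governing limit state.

Bolt shear: A_b = π(0.625)²/4 = 0.3068 in². φR_n = 0.75 × 68 × 0.3068 × 2 × 2 = 62.6 kips.
Bearing (0.25 in plate, F_u = 65 ksi): end bolts L_c = 1.125 − 0.6875/2 = 0.78125, R_n = min(1.2×0.78125×0.25×65, 2.4×0.625×0.25×65) = 15.234 kips/bolt; interior L_c = 2.4375 − 0.6875 = 1.75, R_n = 24.375 kips/bolt. φR_n = 0.75 × (1×15.234 + 1×24.375) = 29.7 kips.
Tension yield (gross): A_g = 3.8125×0.25 = 0.95313 in². φR_n = 0.90 × 50 × 0.95313 = 42.9 kips.
Tension rupture (net): A_n = (3.8125 − 1×0.75)×0.25 = 0.76563 in² (U = 1.0, A_e = A_n). φR_n = 0.75 × 65 × 0.76563 = 37.3 kips.
Governing: min(62.6, 29.7, 42.9, 37.3) = 29.7 kips → bearing.

29.7 kips (bearing governs)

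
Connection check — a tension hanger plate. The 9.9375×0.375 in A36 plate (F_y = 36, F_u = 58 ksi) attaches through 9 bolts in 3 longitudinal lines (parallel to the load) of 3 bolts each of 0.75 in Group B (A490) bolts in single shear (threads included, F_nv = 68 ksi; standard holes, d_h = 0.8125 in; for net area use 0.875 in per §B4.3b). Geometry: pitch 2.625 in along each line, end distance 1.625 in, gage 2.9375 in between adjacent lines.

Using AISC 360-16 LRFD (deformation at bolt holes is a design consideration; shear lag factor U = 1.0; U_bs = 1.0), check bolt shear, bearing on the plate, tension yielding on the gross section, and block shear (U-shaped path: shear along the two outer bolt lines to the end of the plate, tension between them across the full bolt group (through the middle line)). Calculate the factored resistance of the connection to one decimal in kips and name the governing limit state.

Bolt shear: A_b = π(0.75)²/4 = 0.44179 in². φR_n = 0.75 × 68 × 0.44179 × 9 × 1 = 202.8 kips.
Bearing (0.375 in plate, F_u = 58 ksi): end bolts L_c = 1.625 − 0.8125/2 = 1.21875, R_n = min(1.2×1.21875×0.375×58, 2.4×0.75×0.375×58) = 31.809 kips/bolt; interior L_c = 2.625 − 0.8125 = 1.8125, R_n = 39.15 kips/bolt. φR_n = 0.75 × (3×31.809 + 6×39.15) = 247.7 kips.
Tension yield (gross): A_g = 9.9375×0.375 = 3.7266 in². φR_n = 0.90 × 36 × 3.7266 = 120.7 kips.
Block shear: shear path 2×[1.625+2×2.625] = 2×6.875 in, A_gv = 5.1563, A_nv = 2×(6.875 − 2.5×0.875)×0.375 = 3.5156 in²; tension across gage: (5.875 − 2×0.875)×0.375 = 1.5469 in². R_n = min(0.6×58×3.5156, 0.6×36×5.1563) + 1.0×58×1.5469 = min(122.34, 111.38) + 89.72 = 201.1 kips. φR_n = 0.75 × 201.1 = 150.8 kips.
Governing: min(202.8, 247.7, 120.7, 150.8) = 120.7 kips → gross-section yield.

120.7 kips (gross-section yield governs)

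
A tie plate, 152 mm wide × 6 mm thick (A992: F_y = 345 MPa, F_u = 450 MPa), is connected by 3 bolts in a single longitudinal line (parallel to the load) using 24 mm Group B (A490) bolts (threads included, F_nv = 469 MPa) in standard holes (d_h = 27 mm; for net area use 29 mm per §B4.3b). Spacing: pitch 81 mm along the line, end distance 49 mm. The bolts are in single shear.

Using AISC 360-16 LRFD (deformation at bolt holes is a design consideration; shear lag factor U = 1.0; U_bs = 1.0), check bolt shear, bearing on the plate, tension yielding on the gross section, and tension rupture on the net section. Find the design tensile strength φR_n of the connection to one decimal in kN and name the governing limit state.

249.1 kN (net-section rupture governs)

Bolt shear: A_b = π(24)²/4 = 452.39 mm². φR_n = 0.75 × 469 × 452.39 × 3 × 1 = 477.4 kN.
Bearing (6 mm plate, F_u = 450 MPa): end bolts L_c = 49 − 27/2 = 35.5, R_n = min(1.2×35.5×6×450, 2.4×24×6×450) = 115.02 kN/bolt; interior L_c = 81 − 27 = 54, R_n = 155.52 kN/bolt. φR_n = 0.75 × (1×115.02 + 2×155.52) = 319.5 kN.
Tension yield (gross): A_g = 152×6 = 912 mm². φR_n = 0.90 × 345 × 912 = 283.2 kN.
Tension rupture (net): A_n = (152 − 1×29)×6 = 738 mm² (U = 1.0, A_e = A_n). φR_n = 0.75 × 450 × 738 = 249.1 kN.
Governing: min(477.4, 319.5, 283.2, 249.1) = 249.1 kN → net-section rupture.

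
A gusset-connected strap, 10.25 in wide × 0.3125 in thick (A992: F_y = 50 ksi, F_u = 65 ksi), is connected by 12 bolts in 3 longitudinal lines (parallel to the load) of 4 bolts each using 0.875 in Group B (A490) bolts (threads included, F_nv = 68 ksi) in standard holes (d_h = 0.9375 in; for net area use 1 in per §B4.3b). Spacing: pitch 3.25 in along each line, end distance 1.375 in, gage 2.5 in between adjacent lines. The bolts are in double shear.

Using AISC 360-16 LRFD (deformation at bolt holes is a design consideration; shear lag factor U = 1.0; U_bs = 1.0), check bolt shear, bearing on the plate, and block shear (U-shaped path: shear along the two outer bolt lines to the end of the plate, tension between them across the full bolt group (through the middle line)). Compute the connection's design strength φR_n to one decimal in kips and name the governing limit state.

Bolt shear: A_b = π(0.875)²/4 = 0.60132 in². φR_n = 0.75 × 68 × 0.60132 × 12 × 2 = 736.0 kips.
Bearing (0.3125 in plate, F_u = 65 ksi): end bolts L_c = 1.375 − 0.9375/2 = 0.90625, R_n = min(1.2×0.90625×0.3125×65, 2.4×0.875×0.3125×65) = 22.09 kips/bolt; interior L_c = 3.25 − 0.9375 = 2.3125, R_n = 42.656 kips/bolt. φR_n = 0.75 × (3×22.09 + 9×42.656) = 337.6 kips.
Block shear: shear path 2×[1.375+3×3.25] = 2×11.125 in, A_gv = 6.9531, A_nv = 2×(11.125 − 3.5×1)×0.3125 = 4.7656 in²; tension across gage: (5 − 2×1)×0.3125 = 0.9375 in². R_n = min(0.6×65×4.7656, 0.6×50×6.9531) + 1.0×65×0.9375 = min(185.86, 208.59) + 60.938 = 246.8 kips. φR_n = 0.75 × 246.8 = 185.1 kips.
Governing: min(736.0, 337.6, 185.1) = 185.1 kips → block shear.

185.1 kips (block shear governs)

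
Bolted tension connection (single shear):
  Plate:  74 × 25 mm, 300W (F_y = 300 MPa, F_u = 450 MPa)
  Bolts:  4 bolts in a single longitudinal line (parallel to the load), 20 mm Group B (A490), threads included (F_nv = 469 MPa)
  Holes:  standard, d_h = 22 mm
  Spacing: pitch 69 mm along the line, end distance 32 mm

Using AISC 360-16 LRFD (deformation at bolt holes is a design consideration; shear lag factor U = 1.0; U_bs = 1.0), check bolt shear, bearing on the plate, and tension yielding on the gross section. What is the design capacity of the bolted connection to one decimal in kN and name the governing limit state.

442.0 kN (bolt shear governs)

Bolt shear: A_b = π(20)²/4 = 314.16 mm². φR_n = 0.75 × 469 × 314.16 × 4 × 1 = 442.0 kN.
Bearing (25 mm plate, F_u = 450 MPa): end bolts L_c = 32 − 22/2 = 21, R_n = min(1.2×21×25×450, 2.4×20×25×450) = 283.5 kN/bolt; interior L_c = 69 − 22 = 47, R_n = 540 kN/bolt. φR_n = 0.75 × (1×283.5 + 3×540) = 1427.6 kN.
Tension yield (gross): A_g = 74×25 = 1850 mm². φR_n = 0.90 × 300 × 1850 = 499.5 kN.
Governing: min(442.0, 1427.6, 499.5) = 442.0 kN → bolt shear.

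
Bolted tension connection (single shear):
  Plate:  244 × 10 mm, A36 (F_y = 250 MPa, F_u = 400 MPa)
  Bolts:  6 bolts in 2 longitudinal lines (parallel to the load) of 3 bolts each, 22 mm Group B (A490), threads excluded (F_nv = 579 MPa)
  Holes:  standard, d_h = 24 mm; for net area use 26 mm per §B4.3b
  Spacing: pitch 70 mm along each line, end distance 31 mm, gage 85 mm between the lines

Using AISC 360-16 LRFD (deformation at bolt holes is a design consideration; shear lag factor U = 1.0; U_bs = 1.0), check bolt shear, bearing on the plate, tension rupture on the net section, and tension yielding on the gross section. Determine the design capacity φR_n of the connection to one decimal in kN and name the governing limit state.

549.0 kN (gross-section yield governs)

Bolt shear: A_b = π(22)²/4 = 380.13 mm². φR_n = 0.75 × 579 × 380.13 × 6 × 1 = 990.4 kN.
Bearing (10 mm plate, F_u = 400 MPa): end bolts L_c = 31 − 24/2 = 19, R_n = min(1.2×19×10×400, 2.4×22×10×400) = 91.2 kN/bolt; interior L_c = 70 − 24 = 46, R_n = 211.2 kN/bolt. φR_n = 0.75 × (2×91.2 + 4×211.2) = 770.4 kN.
Tension rupture (net): A_n = (244 − 2×26)×10 = 1920 mm² (U = 1.0, A_e = A_n). φR_n = 0.75 × 400 × 1920 = 576.0 kN.
Tension yield (gross): A_g = 244×10 = 2440 mm². φR_n = 0.90 × 250 × 2440 = 549.0 kN.
Governing: min(990.4, 770.4, 576.0, 549.0) = 549.0 kN → gross-section yield.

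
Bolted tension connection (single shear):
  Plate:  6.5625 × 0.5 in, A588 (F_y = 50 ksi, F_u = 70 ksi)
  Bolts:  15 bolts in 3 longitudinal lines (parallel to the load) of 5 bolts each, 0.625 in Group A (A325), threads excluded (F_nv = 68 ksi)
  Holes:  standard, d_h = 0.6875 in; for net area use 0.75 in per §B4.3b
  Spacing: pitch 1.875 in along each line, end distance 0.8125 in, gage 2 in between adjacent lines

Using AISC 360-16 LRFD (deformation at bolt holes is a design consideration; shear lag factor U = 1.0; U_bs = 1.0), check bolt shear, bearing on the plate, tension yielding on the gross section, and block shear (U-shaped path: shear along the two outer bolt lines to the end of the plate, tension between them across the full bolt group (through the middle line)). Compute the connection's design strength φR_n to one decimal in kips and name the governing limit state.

Bolt shear: A_b = π(0.625)²/4 = 0.3068 in². φR_n = 0.75 × 68 × 0.3068 × 15 × 1 = 234.7 kips.
Bearing (0.5 in plate, F_u = 70 ksi): end bolts L_c = 0.8125 − 0.6875/2 = 0.46875, R_n = min(1.2×0.46875×0.5×70, 2.4×0.625×0.5×70) = 19.688 kips/bolt; interior L_c = 1.875 − 0.6875 = 1.1875, R_n = 49.875 kips/bolt. φR_n = 0.75 × (3×19.688 + 12×49.875) = 493.2 kips.
Tension yield (gross): A_g = 6.5625×0.5 = 3.2813 in². φR_n = 0.90 × 50 × 3.2813 = 147.7 kips.
Block shear: shear path 2×[0.8125+4×1.875] = 2×8.3125 in, A_gv = 8.3125, A_nv = 2×(8.3125 − 4.5×0.75)×0.5 = 4.9375 in²; tension across gage: (4 − 2×0.75)×0.5 = 1.25 in². R_n = min(0.6×70×4.9375, 0.6×50×8.3125) + 1.0×70×1.25 = min(207.38, 249.38) + 87.5 = 294.88 kips. φR_n = 0.75 × 294.88 = 221.2 kips.
Governing: min(234.7, 493.2, 147.7, 221.2) = 147.7 kips → gross-section yield.

147.7 kips (gross-section yield governs)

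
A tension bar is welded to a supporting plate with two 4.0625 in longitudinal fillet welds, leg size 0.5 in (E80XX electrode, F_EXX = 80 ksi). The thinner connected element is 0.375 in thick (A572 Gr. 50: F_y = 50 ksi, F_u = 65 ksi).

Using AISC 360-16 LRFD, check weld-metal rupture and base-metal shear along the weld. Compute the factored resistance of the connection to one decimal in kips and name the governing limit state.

89.1 kips (base-metal shear governs)

Weld metal: throat = 0.707×0.5 = 0.3535 in, L = 2×4.0625 = 8.125 in. φR_n = 0.75 × 0.6 × 80 × 0.3535 × 8.125 = 103.4 kips.
Base metal shear (0.375 in plate): yield φR_n = 1.0×0.6×50×0.375×8.125 = 91.4 kips; rupture φR_n = 0.75×0.6×65×0.375×8.125 = 89.1 kips; take 89.1 kips (rupture).
Governing: min(103.4, 89.1) = 89.1 kips → base-metal shear.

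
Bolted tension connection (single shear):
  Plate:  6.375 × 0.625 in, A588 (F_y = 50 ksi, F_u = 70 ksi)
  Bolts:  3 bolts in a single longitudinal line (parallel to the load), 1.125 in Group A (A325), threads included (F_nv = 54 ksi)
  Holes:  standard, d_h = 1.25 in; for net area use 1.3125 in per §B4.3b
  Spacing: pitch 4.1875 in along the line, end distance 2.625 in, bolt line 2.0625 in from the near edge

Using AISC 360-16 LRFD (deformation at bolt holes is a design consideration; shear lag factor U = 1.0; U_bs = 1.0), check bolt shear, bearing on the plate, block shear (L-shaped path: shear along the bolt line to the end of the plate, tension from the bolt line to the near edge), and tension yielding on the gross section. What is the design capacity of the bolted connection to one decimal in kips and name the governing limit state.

120.8 kips (bolt shear governs)

Bolt shear: A_b = π(1.125)²/4 = 0.99402 in². φR_n = 0.75 × 54 × 0.99402 × 3 × 1 = 120.8 kips.
Bearing (0.625 in plate, F_u = 70 ksi): end bolts L_c = 2.625 − 1.25/2 = 2, R_n = min(1.2×2×0.625×70, 2.4×1.125×0.625×70) = 105 kips/bolt; interior L_c = 4.1875 − 1.25 = 2.9375, R_n = 118.13 kips/bolt. φR_n = 0.75 × (1×105 + 2×118.13) = 255.9 kips.
Block shear: shear path 1×[2.625+2×4.1875] = 1×11 in, A_gv = 6.875, A_nv = 1×(11 − 2.5×1.3125)×0.625 = 4.8242 in²; tension to near edge: (2.0625 − 0.5×1.3125)×0.625 = 0.87891 in². R_n = min(0.6×70×4.8242, 0.6×50×6.875) + 1.0×70×0.87891 = min(202.62, 206.25) + 61.524 = 264.14 kips. φR_n = 0.75 × 264.14 = 198.1 kips.
Tension yield (gross): A_g = 6.375×0.625 = 3.9844 in². φR_n = 0.90 × 50 × 3.9844 = 179.3 kips.
Governing: min(120.8, 255.9, 198.1, 179.3) = 120.8 kips → bolt shear.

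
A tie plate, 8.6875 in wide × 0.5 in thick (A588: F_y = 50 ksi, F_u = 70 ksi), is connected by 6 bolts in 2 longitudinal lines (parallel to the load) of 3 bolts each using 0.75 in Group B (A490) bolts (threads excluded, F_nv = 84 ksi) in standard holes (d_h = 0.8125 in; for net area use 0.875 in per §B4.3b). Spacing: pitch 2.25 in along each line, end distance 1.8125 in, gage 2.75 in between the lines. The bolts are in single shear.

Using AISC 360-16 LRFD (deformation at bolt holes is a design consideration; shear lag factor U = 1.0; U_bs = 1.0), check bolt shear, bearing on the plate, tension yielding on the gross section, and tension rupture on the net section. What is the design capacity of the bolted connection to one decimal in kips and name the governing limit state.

Bolt shear: A_b = π(0.75)²/4 = 0.44179 in². φR_n = 0.75 × 84 × 0.44179 × 6 × 1 = 167.0 kips.
Bearing (0.5 in plate, F_u = 70 ksi): end bolts L_c = 1.8125 − 0.8125/2 = 1.40625, R_n = min(1.2×1.40625×0.5×70, 2.4×0.75×0.5×70) = 59.063 kips/bolt; interior L_c = 2.25 − 0.8125 = 1.4375, R_n = 60.375 kips/bolt. φR_n = 0.75 × (2×59.063 + 4×60.375) = 269.7 kips.
Tension yield (gross): A_g = 8.6875×0.5 = 4.3438 in². φR_n = 0.90 × 50 × 4.3438 = 195.5 kips.
Tension rupture (net): A_n = (8.6875 − 2×0.875)×0.5 = 3.4688 in² (U = 1.0, A_e = A_n). φR_n = 0.75 × 70 × 3.4688 = 182.1 kips.
Governing: min(167.0, 269.7, 195.5, 182.1) = 167.0 kips → bolt shear.

167.0 kips (bolt shear governs)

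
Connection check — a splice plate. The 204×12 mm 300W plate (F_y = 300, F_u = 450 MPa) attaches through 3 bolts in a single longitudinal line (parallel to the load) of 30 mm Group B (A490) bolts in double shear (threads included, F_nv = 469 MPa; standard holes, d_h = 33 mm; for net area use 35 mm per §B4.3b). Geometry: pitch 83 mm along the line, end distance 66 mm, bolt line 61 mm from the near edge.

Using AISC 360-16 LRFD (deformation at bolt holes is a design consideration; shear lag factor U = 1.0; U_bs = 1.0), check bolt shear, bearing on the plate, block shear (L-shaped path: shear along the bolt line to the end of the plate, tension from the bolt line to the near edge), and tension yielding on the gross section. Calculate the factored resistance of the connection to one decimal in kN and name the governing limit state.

Bolt shear: A_b = π(30)²/4 = 706.86 mm². φR_n = 0.75 × 469 × 706.86 × 3 × 2 = 1491.8 kN.
Bearing (12 mm plate, F_u = 450 MPa): end bolts L_c = 66 − 33/2 = 49.5, R_n = min(1.2×49.5×12×450, 2.4×30×12×450) = 320.76 kN/bolt; interior L_c = 83 − 33 = 50, R_n = 324 kN/bolt. φR_n = 0.75 × (1×320.76 + 2×324) = 726.6 kN.
Block shear: shear path 1×[66+2×83] = 1×232 mm, A_gv = 2784, A_nv = 1×(232 − 2.5×35)×12 = 1734 mm²; tension to near edge: (61 − 0.5×35)×12 = 522 mm². R_n = min(0.6×450×1734, 0.6×300×2784) + 1.0×450×522 = min(468.18, 501.12) + 234.9 = 703.08 kN. φR_n = 0.75 × 703.08 = 527.3 kN.
Tension yield (gross): A_g = 204×12 = 2448 mm². φR_n = 0.90 × 300 × 2448 = 661.0 kN.
Governing: min(1491.8, 726.6, 527.3, 661.0) = 527.3 kN → block shear.

527.3 kN (block shear governs)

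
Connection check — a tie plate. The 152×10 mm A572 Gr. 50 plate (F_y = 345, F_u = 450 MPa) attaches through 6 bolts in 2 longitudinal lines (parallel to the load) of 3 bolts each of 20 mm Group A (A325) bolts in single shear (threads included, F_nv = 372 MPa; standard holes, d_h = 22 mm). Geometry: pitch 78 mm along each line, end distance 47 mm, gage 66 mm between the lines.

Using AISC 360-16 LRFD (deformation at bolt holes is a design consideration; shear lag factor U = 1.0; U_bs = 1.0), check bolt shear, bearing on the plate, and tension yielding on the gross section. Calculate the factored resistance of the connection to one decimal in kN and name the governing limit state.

Bolt shear: A_b = π(20)²/4 = 314.16 mm². φR_n = 0.75 × 372 × 314.16 × 6 × 1 = 525.9 kN.
Bearing (10 mm plate, F_u = 450 MPa): end bolts L_c = 47 − 22/2 = 36, R_n = min(1.2×36×10×450, 2.4×20×10×450) = 194.4 kN/bolt; interior L_c = 78 − 22 = 56, R_n = 216 kN/bolt. φR_n = 0.75 × (2×194.4 + 4×216) = 939.6 kN.
Tension yield (gross): A_g = 152×10 = 1520 mm². φR_n = 0.90 × 345 × 1520 = 472.0 kN.
Governing: min(525.9, 939.6, 472.0) = 472.0 kN → gross-section yield.

472.0 kN (gross-section yield governs)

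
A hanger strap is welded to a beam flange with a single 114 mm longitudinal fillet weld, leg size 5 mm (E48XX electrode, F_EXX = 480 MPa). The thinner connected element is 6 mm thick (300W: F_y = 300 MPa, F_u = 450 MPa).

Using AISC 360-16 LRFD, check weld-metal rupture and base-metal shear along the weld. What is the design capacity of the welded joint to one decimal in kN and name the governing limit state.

Weld metal: throat = 0.707×5 = 3.535 mm, L = 114 mm. φR_n = 0.75 × 0.6 × 480 × 3.535 × 114 = 87.0 kN.
Base metal shear (6 mm plate): yield φR_n = 1.0×0.6×300×6×114 = 123.1 kN; rupture φR_n = 0.75×0.6×450×6×114 = 138.5 kN; take 123.1 kN (yield).
Governing: min(87.0, 123.1) = 87.0 kN → weld metal.

87.0 kN (weld metal governs)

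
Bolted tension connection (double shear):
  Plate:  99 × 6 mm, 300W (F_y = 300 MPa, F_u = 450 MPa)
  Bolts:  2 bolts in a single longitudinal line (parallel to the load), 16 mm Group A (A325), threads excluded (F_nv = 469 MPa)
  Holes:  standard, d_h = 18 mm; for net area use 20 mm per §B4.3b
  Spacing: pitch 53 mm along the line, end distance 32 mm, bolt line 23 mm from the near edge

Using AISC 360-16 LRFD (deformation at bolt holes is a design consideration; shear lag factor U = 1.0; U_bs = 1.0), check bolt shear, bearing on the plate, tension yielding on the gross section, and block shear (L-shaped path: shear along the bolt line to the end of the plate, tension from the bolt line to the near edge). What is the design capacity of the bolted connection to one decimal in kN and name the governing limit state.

Bolt shear: A_b = π(16)²/4 = 201.06 mm². φR_n = 0.75 × 469 × 201.06 × 2 × 2 = 282.9 kN.
Bearing (6 mm plate, F_u = 450 MPa): end bolts L_c = 32 − 18/2 = 23, R_n = min(1.2×23×6×450, 2.4×16×6×450) = 74.52 kN/bolt; interior L_c = 53 − 18 = 35, R_n = 103.68 kN/bolt. φR_n = 0.75 × (1×74.52 + 1×103.68) = 133.7 kN.
Tension yield (gross): A_g = 99×6 = 594 mm². φR_n = 0.90 × 300 × 594 = 160.4 kN.
Block shear: shear path 1×[32+1×53] = 1×85 mm, A_gv = 510, A_nv = 1×(85 − 1.5×20)×6 = 330 mm²; tension to near edge: (23 − 0.5×20)×6 = 78 mm². R_n = min(0.6×450×330, 0.6×300×510) + 1.0×450×78 = min(89.1, 91.8) + 35.1 = 124.2 kN. φR_n = 0.75 × 124.2 = 93.2 kN.
Governing: min(282.9, 133.7, 160.4, 93.2) = 93.2 kN → block shear.

93.2 kN (block shear governs)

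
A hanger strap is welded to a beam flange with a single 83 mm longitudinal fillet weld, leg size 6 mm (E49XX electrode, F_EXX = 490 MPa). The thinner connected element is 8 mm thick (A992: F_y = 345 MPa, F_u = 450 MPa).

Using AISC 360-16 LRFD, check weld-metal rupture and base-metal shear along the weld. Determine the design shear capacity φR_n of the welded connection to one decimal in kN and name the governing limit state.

77.6 kN (weld metal governs)

Weld metal: throat = 0.707×6 = 4.242 mm, L = 83 mm. φR_n = 0.75 × 0.6 × 490 × 4.242 × 83 = 77.6 kN.
Base metal shear (8 mm plate): yield φR_n = 1.0×0.6×345×8×83 = 137.4 kN; rupture φR_n = 0.75×0.6×450×8×83 = 134.5 kN; take 134.5 kN (rupture).
Governing: min(77.6, 134.5) = 77.6 kN → weld metal.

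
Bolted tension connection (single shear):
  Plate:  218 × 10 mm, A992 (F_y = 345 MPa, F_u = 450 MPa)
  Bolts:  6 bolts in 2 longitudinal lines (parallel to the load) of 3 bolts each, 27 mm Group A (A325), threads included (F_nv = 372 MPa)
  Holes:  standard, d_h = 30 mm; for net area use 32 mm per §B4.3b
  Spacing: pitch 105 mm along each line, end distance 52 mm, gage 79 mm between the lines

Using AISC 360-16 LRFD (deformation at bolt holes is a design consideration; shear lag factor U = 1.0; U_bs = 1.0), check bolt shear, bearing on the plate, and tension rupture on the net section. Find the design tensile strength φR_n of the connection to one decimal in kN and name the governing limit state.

519.8 kN (net-section rupture governs)

Bolt shear: A_b = π(27)²/4 = 572.56 mm². φR_n = 0.75 × 372 × 572.56 × 6 × 1 = 958.5 kN.
Bearing (10 mm plate, F_u = 450 MPa): end bolts L_c = 52 − 30/2 = 37, R_n = min(1.2×37×10×450, 2.4×27×10×450) = 199.8 kN/bolt; interior L_c = 105 − 30 = 75, R_n = 291.6 kN/bolt. φR_n = 0.75 × (2×199.8 + 4×291.6) = 1174.5 kN.
Tension rupture (net): A_n = (218 − 2×32)×10 = 1540 mm² (U = 1.0, A_e = A_n). φR_n = 0.75 × 450 × 1540 = 519.8 kN.
Governing: min(958.5, 1174.5, 519.8) = 519.8 kN → net-section rupture.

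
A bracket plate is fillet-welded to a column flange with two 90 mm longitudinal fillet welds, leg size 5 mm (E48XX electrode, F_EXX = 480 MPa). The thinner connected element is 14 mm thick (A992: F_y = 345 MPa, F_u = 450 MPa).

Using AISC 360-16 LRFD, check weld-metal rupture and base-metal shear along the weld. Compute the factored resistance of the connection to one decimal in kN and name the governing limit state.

137.4 kN (weld metal governs)

Weld metal: throat = 0.707×5 = 3.535 mm, L = 2×90 = 180 mm. φR_n = 0.75 × 0.6 × 480 × 3.535 × 180 = 137.4 kN.
Base metal shear (14 mm plate): yield φR_n = 1.0×0.6×345×14×180 = 521.6 kN; rupture φR_n = 0.75×0.6×450×14×180 = 510.3 kN; take 510.3 kN (rupture).
Governing: min(137.4, 510.3) = 137.4 kN → weld metal.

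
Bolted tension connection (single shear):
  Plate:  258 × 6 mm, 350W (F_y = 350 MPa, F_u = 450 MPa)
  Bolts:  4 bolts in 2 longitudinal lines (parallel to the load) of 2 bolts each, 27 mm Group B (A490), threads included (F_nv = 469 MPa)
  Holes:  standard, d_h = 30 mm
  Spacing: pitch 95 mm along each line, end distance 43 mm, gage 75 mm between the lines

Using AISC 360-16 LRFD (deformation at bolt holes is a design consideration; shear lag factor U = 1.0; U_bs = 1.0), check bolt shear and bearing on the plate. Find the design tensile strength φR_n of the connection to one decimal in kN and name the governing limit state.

Bolt shear: A_b = π(27)²/4 = 572.56 mm². φR_n = 0.75 × 469 × 572.56 × 4 × 1 = 805.6 kN.
Bearing (6 mm plate, F_u = 450 MPa): end bolts L_c = 43 − 30/2 = 28, R_n = min(1.2×28×6×450, 2.4×27×6×450) = 90.72 kN/bolt; interior L_c = 95 − 30 = 65, R_n = 174.96 kN/bolt. φR_n = 0.75 × (2×90.72 + 2×174.96) = 398.5 kN.
Governing: min(805.6, 398.5) = 398.5 kN → bearing.

398.5 kN (bearing governs)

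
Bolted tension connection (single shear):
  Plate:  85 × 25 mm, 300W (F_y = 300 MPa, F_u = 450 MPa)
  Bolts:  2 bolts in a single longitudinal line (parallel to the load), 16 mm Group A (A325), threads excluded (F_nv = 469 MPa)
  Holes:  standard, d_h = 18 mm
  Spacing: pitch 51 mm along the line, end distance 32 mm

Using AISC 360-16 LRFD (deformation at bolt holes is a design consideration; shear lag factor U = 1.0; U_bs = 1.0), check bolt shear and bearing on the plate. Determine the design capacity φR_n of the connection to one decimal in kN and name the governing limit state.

141.4 kN (bolt shear governs)

Bolt shear: A_b = π(16)²/4 = 201.06 mm². φR_n = 0.75 × 469 × 201.06 × 2 × 1 = 141.4 kN.
Bearing (25 mm plate, F_u = 450 MPa): end bolts L_c = 32 − 18/2 = 23, R_n = min(1.2×23×25×450, 2.4×16×25×450) = 310.5 kN/bolt; interior L_c = 51 − 18 = 33, R_n = 432 kN/bolt. φR_n = 0.75 × (1×310.5 + 1×432) = 556.9 kN.
Governing: min(141.4, 556.9) = 141.4 kN → bolt shear.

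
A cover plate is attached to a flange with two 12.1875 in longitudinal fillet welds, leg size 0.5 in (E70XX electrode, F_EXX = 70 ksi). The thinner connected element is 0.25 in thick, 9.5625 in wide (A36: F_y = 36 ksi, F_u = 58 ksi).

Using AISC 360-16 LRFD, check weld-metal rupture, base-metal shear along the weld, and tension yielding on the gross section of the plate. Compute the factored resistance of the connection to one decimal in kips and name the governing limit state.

Weld metal: throat = 0.707×0.5 = 0.3535 in, L = 2×12.1875 = 24.375 in. φR_n = 0.75 × 0.6 × 70 × 0.3535 × 24.375 = 271.4 kips.
Base metal shear (0.25 in plate): yield φR_n = 1.0×0.6×36×0.25×24.375 = 131.6 kips; rupture φR_n = 0.75×0.6×58×0.25×24.375 = 159.0 kips; take 131.6 kips (yield).
Tension yield (gross): A_g = 9.5625×0.25 = 2.3906 in². φR_n = 0.90 × 36 × 2.3906 = 77.5 kips.
Governing: min(271.4, 131.6, 77.5) = 77.5 kips → gross-section yield.

77.5 kips (gross-section yield governs)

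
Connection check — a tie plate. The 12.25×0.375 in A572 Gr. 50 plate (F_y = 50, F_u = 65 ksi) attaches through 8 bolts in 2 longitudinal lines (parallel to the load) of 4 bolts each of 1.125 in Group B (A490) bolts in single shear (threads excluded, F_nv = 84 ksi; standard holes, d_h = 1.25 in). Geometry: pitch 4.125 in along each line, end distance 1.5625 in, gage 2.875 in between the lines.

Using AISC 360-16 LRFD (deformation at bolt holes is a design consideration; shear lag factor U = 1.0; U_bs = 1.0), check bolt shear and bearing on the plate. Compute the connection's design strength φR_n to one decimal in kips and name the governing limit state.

Bolt shear: A_b = π(1.125)²/4 = 0.99402 in². φR_n = 0.75 × 84 × 0.99402 × 8 × 1 = 501.0 kips.
Bearing (0.375 in plate, F_u = 65 ksi): end bolts L_c = 1.5625 − 1.25/2 = 0.9375, R_n = min(1.2×0.9375×0.375×65, 2.4×1.125×0.375×65) = 27.422 kips/bolt; interior L_c = 4.125 − 1.25 = 2.875, R_n = 65.813 kips/bolt. φR_n = 0.75 × (2×27.422 + 6×65.813) = 337.3 kips.
Governing: min(501.0, 337.3) = 337.3 kips → bearing.

337.3 kips (bearing governs)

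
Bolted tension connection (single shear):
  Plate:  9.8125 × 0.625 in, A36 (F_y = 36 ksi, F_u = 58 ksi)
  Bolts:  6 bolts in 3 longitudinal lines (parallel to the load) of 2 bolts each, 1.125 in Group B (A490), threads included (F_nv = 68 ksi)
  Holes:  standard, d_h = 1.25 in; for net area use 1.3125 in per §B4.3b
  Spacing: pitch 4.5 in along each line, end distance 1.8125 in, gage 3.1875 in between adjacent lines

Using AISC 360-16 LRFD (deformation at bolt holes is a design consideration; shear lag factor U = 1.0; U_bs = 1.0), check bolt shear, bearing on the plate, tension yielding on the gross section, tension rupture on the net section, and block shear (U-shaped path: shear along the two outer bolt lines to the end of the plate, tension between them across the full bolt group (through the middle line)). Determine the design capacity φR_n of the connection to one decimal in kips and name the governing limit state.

159.7 kips (net-section rupture governs)

Bolt shear: A_b = π(1.125)²/4 = 0.99402 in². φR_n = 0.75 × 68 × 0.99402 × 6 × 1 = 304.2 kips.
Bearing (0.625 in plate, F_u = 58 ksi): end bolts L_c = 1.8125 − 1.25/2 = 1.1875, R_n = min(1.2×1.1875×0.625×58, 2.4×1.125×0.625×58) = 51.656 kips/bolt; interior L_c = 4.5 − 1.25 = 3.25, R_n = 97.875 kips/bolt. φR_n = 0.75 × (3×51.656 + 3×97.875) = 336.4 kips.
Tension yield (gross): A_g = 9.8125×0.625 = 6.1328 in². φR_n = 0.90 × 36 × 6.1328 = 198.7 kips.
Tension rupture (net): A_n = (9.8125 − 3×1.3125)×0.625 = 3.6719 in² (U = 1.0, A_e = A_n). φR_n = 0.75 × 58 × 3.6719 = 159.7 kips.
Block shear: shear path 2×[1.8125+1×4.5] = 2×6.3125 in, A_gv = 7.8906, A_nv = 2×(6.3125 − 1.5×1.3125)×0.625 = 5.4297 in²; tension across gage: (6.375 − 2×1.3125)×0.625 = 2.3438 in². R_n = min(0.6×58×5.4297, 0.6×36×7.8906) + 1.0×58×2.3438 = min(188.95, 170.44) + 135.94 = 306.38 kips. φR_n = 0.75 × 306.38 = 229.8 kips.
Governing: min(304.2, 336.4, 198.7, 159.7, 229.8) = 159.7 kips → net-section rupture.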